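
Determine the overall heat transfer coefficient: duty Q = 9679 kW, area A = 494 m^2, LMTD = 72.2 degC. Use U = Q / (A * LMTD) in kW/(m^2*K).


From Q = U*A*LMTD, U = Q / (A * LMTD)
U = 9679 / (494 * 72.2) = 9679 / 35666.8 = 0.2714

0.2714 kW/(m^2*K)


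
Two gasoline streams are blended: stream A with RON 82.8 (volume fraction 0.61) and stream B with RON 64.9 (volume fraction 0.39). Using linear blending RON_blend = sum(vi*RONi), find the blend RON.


Linear blending: RON_blend = sum(vi * RONi)
Contribution 1: 0.61 * 82.8 = 50.508
Contribution 2: 0.39 * 64.9 = 25.311
RON_blend = 50.508 + 25.311 = 75.819

75.819


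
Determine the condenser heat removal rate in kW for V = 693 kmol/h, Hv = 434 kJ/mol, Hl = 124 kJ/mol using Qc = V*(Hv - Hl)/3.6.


Qc = 693 * (434 - 124) / 3.6 = 693 * 310 / 3.6 = 59680

59680 kW


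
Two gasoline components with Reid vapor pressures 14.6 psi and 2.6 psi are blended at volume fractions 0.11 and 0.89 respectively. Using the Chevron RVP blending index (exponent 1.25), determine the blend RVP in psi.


Chevron index: RVP_blend = (sum xi*RVPi^1.25)^(1/1.25)
RVP^1.25 terms: 0.11 * 14.6^1.25 + 0.89 * 2.6^1.25 = 6.07768
RVP_blend = 6.07768^(1/1.25) = 4.236

4.236 psi


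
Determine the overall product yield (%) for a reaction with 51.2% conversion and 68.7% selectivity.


Overall yield = conversion (%) * selectivity (%) / 100
Conversion = 51.2%, Selectivity = 68.7%
Y = 51.2 * 68.7 / 100
= 35.1744 %

35.1744 %


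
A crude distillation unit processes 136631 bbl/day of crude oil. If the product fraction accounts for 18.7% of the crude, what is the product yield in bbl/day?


Crude throughput = 136631 bbl/day
Fraction yield = 18.7%
yield = throughput * fraction / 100
yield = 136631 * 18.7 / 100 = 25549.997

25549.997 bbl/day


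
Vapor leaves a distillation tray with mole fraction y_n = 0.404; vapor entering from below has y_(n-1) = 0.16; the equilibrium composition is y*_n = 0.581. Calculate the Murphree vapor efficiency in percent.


Murphree vapor efficiency: EMV = (y_n - y_(n-1)) / (y*_n - y_(n-1)) * 100
EMV = (0.404 - 0.16) / (0.581 - 0.16) * 100 = 0.244 / 0.421 * 100 = 57.96

57.96 %


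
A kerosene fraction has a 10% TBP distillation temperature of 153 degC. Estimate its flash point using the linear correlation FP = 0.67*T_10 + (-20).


FP = 0.67 * 153 + (-20) = 82.51

82.51 degC


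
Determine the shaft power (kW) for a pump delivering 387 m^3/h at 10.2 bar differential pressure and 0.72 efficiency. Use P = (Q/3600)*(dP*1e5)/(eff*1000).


Q = 387 / 3600 = 0.1075 m^3/s
P = 0.1075 * (10.2 * 1e5) / 0.72 / 1000 = 152.3

152.3 kW


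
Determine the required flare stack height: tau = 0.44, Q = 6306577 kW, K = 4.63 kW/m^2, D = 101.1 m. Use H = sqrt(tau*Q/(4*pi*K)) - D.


tau*Q/(4*pi*K) = 0.44 * 6306577 / (4 * pi * 4.63) = 47693.1
sqrt(47693.1) = 218.387
H = 218.387 - 101.1 = 117.3

117.3 m


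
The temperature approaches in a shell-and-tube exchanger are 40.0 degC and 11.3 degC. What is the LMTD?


LMTD = (dT1 - dT2) / ln(dT1/dT2)
= (40.0 - 11.3) / ln(40.0 / 11.3) = 28.7 / 1.26408 = 22.70

22.70 degC


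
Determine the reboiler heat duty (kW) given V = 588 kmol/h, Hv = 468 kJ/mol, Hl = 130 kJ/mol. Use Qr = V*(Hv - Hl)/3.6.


Qr = 588 * (468 - 130) / 3.6 = 588 * 338 / 3.6 = 55210

55210 kW


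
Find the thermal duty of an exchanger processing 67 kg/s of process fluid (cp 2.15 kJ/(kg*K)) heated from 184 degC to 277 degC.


Q = m_dot * cp * delta_T
delta_T = 277 - 184 = 93 K
Q = 67 * 2.15 * 93
= 144.05 * 93
= 13396.65 kW

13396.65 kW


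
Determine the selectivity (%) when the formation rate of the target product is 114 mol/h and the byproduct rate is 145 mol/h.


Selectivity = desired / (desired + undesired) * 100
Total products = 114 + 145 = 259 mol/h
S = 114 / 259 * 100
= 0.4402 * 100
= 44.02 %

44.02 %


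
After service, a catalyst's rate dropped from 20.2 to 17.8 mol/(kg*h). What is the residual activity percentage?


Activity (%) = (rate_used / rate_fresh) * 100
rate_used = 17.8, rate_fresh = 20.2
= (17.8 / 20.2) * 100
= 0.8812 * 100 = 88.12

88.12 %


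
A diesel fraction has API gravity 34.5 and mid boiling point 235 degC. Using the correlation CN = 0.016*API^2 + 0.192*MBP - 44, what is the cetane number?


CN = 0.016 * 34.5^2 + 0.192 * 235 - 44
CN = 19.044 + 45.12 - 44 = 20.164

20.164


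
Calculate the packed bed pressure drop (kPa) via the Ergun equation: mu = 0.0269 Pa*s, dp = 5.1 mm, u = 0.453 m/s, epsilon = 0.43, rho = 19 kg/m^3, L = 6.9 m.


dp = 5.1 mm = 0.0051 m
Viscous term = 150*0.0269*0.453*(1-0.43)^2 / (0.0051^2*0.43^3) = 287174
Inertial term = 1.75*19*0.453^2*(1-0.43) / (0.0051*0.43^3) = 9591.52
dP/L = 287174 + 9591.52 = 296766 Pa/m
dP = 296766 * 6.9 / 1000 = 2048 kPa

2048 kPa


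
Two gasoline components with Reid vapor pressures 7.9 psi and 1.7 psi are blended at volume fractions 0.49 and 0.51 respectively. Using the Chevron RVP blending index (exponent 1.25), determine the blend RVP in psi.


Chevron index: RVP_blend = (sum xi*RVPi^1.25)^(1/1.25)
RVP^1.25 terms: 0.49 * 7.9^1.25 + 0.51 * 1.7^1.25 = 7.47977
RVP_blend = 7.47977^(1/1.25) = 5.002

5.002 psi


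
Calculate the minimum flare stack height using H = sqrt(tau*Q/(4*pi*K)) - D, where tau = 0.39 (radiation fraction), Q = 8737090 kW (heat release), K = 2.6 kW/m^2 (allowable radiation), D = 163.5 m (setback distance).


tau*Q/(4*pi*K) = 0.39 * 8737090 / (4 * pi * 2.6) = 104291
sqrt(104291) = 322.941
H = 322.941 - 163.5 = 159.4

159.4 m


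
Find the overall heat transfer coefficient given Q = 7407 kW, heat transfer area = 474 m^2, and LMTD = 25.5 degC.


From Q = U*A*LMTD, U = Q / (A * LMTD)
U = 7407 / (474 * 25.5) = 7407 / 12087 = 0.6128

0.6128 kW/(m^2*K)


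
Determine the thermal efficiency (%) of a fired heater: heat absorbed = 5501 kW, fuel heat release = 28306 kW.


Furnace efficiency = Q_absorbed / Q_fuel * 100
= 5501 / 28306 * 100 = 19.43

19.43 %


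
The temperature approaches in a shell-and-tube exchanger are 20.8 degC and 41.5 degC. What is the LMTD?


LMTD = (dT1 - dT2) / ln(dT1/dT2)
= (20.8 - 41.5) / ln(20.8 / 41.5) = -20.7 / -0.69074 = 29.97

29.97 degC


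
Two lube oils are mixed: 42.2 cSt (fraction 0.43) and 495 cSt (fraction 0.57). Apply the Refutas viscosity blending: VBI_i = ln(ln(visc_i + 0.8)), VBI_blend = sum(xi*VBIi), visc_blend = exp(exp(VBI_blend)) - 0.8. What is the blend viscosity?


Refutas method: VBN_i = 14.534*ln(ln(visc_i + 0.8)) + 10.975, blended linearly by mass fraction; since VBN is linear in VBI_i = ln(ln(visc_i + 0.8)) and the fractions sum to 1, blend VBI directly: visc = exp(exp(VBI_blend)) - 0.8
VBI_1 = ln(ln(42.2 + 0.8)) = 1.32474
VBI_2 = ln(ln(495 + 0.8)) = 1.82554
VBI_blend = 0.43 * 1.32474 + 0.57 * 1.82554 = 1.6102
visc_blend = exp(exp(1.6102)) - 0.8 = 148.2

148.2 cSt


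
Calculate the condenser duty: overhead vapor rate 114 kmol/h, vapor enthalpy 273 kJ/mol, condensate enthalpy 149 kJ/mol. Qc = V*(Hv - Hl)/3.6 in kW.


Qc = 114 * (273 - 149) / 3.6 = 114 * 124 / 3.6 = 3927

3927 kW


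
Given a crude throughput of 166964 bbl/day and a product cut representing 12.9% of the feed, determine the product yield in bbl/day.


Crude throughput = 166964 bbl/day
Fraction yield = 12.9%
yield = throughput * fraction / 100
yield = 166964 * 12.9 / 100 = 21538.356

21538.356 bbl/day


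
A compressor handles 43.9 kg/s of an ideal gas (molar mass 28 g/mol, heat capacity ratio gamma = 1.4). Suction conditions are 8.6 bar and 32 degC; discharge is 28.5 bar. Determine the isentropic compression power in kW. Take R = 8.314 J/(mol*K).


Isentropic work: W = m*(gamma/(gamma-1))*(R*T1/MW)*((P2/P1)^((gamma-1)/gamma) - 1)
T1 = 32 + 273.15 = 305.15 K
Pressure ratio = 28.5 / 8.6 = 3.31395
Exponent = (1.4 - 1)/1.4 = 0.285714
(P2/P1)^exp - 1 = 3.31395^0.285714 - 1 = 0.408219
W = 43.9 * 1.4 / 0.4 * 8.314 * 305.15 / 28 * 0.408219 = 5683

5683 kW


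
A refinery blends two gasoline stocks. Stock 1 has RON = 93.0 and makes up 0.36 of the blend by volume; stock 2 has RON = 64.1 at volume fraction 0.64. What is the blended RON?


Linear blending: RON_blend = sum(vi * RONi)
Contribution 1: 0.36 * 93.0 = 33.48
Contribution 2: 0.64 * 64.1 = 41.024
RON_blend = 33.48 + 41.024 = 74.504

74.504


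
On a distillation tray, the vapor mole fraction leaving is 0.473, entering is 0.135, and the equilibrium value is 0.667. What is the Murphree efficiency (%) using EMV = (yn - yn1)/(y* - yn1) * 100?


Murphree vapor efficiency: EMV = (y_n - y_(n-1)) / (y*_n - y_(n-1)) * 100
EMV = (0.473 - 0.135) / (0.667 - 0.135) * 100 = 0.338 / 0.532 * 100 = 63.53

63.53 %


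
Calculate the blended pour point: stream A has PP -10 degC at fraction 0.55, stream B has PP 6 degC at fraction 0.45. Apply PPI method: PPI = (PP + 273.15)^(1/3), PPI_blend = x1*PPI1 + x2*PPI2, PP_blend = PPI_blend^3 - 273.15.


PPI_1 = (-10 + 273.15)^(1/3) = 6.408176
PPI_2 = (6 + 273.15)^(1/3) = 6.535506
PPI_blend = 0.55 * 6.408176 + 0.45 * 6.535506 = 6.465475
PP_blend = 6.465475^3 - 273.15 = 270.2722 - 273.15 = -2.88

-2.88 degC


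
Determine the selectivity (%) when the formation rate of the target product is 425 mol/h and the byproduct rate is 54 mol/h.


Selectivity = desired / (desired + undesired) * 100
Total products = 425 + 54 = 479 mol/h
S = 425 / 479 * 100
= 0.8873 * 100
= 88.73 %

88.73 %


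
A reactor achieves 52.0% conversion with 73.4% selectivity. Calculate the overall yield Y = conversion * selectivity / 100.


Overall yield = conversion (%) * selectivity (%) / 100
Conversion = 52.0%, Selectivity = 73.4%
Y = 52.0 * 73.4 / 100
= 38.168 %

38.168 %


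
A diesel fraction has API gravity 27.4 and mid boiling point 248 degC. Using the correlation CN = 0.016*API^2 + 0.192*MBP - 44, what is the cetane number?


CN = 0.016 * 27.4^2 + 0.192 * 248 - 44
CN = 12.01216 + 47.616 - 44 = 15.62816

15.62816


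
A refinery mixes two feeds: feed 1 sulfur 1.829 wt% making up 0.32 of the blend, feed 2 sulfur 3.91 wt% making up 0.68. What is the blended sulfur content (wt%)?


Linear sulfur blending: S_blend = x1*S1 + x2*S2
Contribution 1: 0.32 * 1.829 = 0.58528 wt%
Contribution 2: 0.68 * 3.91 = 2.6588 wt%
S_blend = 0.58528 + 2.6588 = 3.24408

3.24408 wt%


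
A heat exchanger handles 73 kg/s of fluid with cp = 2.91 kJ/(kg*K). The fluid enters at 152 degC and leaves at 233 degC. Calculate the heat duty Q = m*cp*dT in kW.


Q = m_dot * cp * delta_T
delta_T = 233 - 152 = 81 K
Q = 73 * 2.91 * 81
= 212.43 * 81
= 17206.83 kW

17206.83 kW


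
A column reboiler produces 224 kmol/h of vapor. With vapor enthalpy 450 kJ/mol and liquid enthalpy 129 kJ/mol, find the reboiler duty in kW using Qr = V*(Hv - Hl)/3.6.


Qr = 224 * (450 - 129) / 3.6 = 224 * 321 / 3.6 = 19970

19970 kW


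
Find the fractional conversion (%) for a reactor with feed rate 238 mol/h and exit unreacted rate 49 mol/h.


X = (F_in - F_out) / F_in * 100
Moles reacted = 238 - 49 = 189
X = 189 / 238 * 100
= 0.7941 * 100
= 79.41 %

79.41 %


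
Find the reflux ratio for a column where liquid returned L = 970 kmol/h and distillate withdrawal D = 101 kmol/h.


Reflux ratio definition: R = L / D (liquid returned / distillate withdrawn)
L = 970 kmol/h, D = 101 kmol/h
R = 970 / 101 = 9.604

9.604


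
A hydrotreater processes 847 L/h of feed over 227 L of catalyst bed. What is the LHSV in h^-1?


LHSV = volumetric feed rate / catalyst volume
= 847 L/h / 227 L
= 3.731 h^-1

3.731 h^-1


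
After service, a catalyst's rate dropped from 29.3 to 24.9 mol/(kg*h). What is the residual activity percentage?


Activity (%) = (rate_used / rate_fresh) * 100
rate_used = 24.9, rate_fresh = 29.3
= (24.9 / 29.3) * 100
= 0.8498 * 100 = 84.98

84.98 %


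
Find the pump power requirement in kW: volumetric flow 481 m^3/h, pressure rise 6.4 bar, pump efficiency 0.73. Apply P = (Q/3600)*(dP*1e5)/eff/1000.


Q = 481 / 3600 = 0.133611 m^3/s
P = 0.133611 * (6.4 * 1e5) / 0.73 / 1000 = 117.1

117.1 kW


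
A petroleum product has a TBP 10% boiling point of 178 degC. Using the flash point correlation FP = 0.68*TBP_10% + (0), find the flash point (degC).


FP = 0.68 * 178 + (0) = 121.04

121.04 degC


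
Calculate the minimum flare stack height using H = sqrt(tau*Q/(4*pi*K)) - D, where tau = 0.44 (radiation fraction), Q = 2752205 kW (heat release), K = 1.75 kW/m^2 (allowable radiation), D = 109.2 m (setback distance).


tau*Q/(4*pi*K) = 0.44 * 2752205 / (4 * pi * 1.75) = 55066.3
sqrt(55066.3) = 234.662
H = 234.662 - 109.2 = 125.5

125.5 m


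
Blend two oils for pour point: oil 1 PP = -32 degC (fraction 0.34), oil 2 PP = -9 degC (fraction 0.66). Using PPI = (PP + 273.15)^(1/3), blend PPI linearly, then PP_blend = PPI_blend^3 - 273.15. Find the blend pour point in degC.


PPI_1 = (-32 + 273.15)^(1/3) = 6.224375
PPI_2 = (-9 + 273.15)^(1/3) = 6.416283
PPI_blend = 0.34 * 6.224375 + 0.66 * 6.416283 = 6.351034
PP_blend = 6.351034^3 - 273.15 = 256.173 - 273.15 = -16.98

-16.98 degC


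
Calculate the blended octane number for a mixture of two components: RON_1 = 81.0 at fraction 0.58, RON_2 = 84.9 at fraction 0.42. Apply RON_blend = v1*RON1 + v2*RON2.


Linear blending: RON_blend = sum(vi * RONi)
Contribution 1: 0.58 * 81.0 = 46.98
Contribution 2: 0.42 * 84.9 = 35.658
RON_blend = 46.98 + 35.658 = 82.638

82.638


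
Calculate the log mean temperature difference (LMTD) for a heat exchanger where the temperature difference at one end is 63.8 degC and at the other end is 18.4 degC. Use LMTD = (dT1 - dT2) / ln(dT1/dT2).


LMTD = (dT1 - dT2) / ln(dT1/dT2)
= (63.8 - 18.4) / ln(63.8 / 18.4) = 45.4 / 1.2434 = 36.51

36.51 degC


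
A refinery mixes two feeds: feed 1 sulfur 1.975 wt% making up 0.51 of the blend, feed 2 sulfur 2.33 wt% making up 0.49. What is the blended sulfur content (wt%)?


Linear sulfur blending: S_blend = x1*S1 + x2*S2
Contribution 1: 0.51 * 1.975 = 1.00725 wt%
Contribution 2: 0.49 * 2.33 = 1.1417 wt%
S_blend = 1.00725 + 1.1417 = 2.14895

2.14895 wt%


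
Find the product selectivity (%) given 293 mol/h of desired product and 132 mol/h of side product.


Selectivity = desired / (desired + undesired) * 100
Total products = 293 + 132 = 425 mol/h
S = 293 / 425 * 100
= 0.6894 * 100
= 68.94 %

68.94 %


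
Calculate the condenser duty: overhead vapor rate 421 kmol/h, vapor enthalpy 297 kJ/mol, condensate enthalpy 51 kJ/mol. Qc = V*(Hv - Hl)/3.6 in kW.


Qc = 421 * (297 - 51) / 3.6 = 421 * 246 / 3.6 = 28770

28770 kW


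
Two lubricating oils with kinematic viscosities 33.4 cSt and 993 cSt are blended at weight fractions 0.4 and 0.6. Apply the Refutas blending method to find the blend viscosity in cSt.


Refutas method: VBN_i = 14.534*ln(ln(visc_i + 0.8)) + 10.975, blended linearly by mass fraction; since VBN is linear in VBI_i = ln(ln(visc_i + 0.8)) and the fractions sum to 1, blend VBI directly: visc = exp(exp(VBI_blend)) - 0.8
VBI_1 = ln(ln(33.4 + 0.8)) = 1.26193
VBI_2 = ln(ln(993 + 0.8)) = 1.93174
VBI_blend = 0.4 * 1.26193 + 0.6 * 1.93174 = 1.66382
visc_blend = exp(exp(1.66382)) - 0.8 = 195.5

195.5 cSt


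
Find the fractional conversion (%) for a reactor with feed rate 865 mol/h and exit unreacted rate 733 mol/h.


X = (F_in - F_out) / F_in * 100
Moles reacted = 865 - 733 = 132
X = 132 / 865 * 100
= 0.1526 * 100
= 15.26 %

15.26 %


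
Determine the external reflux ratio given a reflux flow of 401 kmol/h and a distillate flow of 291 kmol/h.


Reflux ratio definition: R = L / D (liquid returned / distillate withdrawn)
L = 401 kmol/h, D = 291 kmol/h
R = 401 / 291 = 1.378

1.378


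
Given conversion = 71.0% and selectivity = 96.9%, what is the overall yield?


Overall yield = conversion (%) * selectivity (%) / 100
Conversion = 71.0%, Selectivity = 96.9%
Y = 71.0 * 96.9 / 100
= 68.799 %

68.799 %


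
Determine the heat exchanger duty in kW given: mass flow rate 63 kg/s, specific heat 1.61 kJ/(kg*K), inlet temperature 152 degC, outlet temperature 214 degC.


Q = m_dot * cp * delta_T
delta_T = 214 - 152 = 62 K
Q = 63 * 1.61 * 62
= 101.43 * 62
= 6288.66 kW

6288.66 kW


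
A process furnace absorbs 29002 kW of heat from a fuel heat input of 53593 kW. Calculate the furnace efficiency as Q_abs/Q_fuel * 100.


Furnace efficiency = Q_absorbed / Q_fuel * 100
= 29002 / 53593 * 100 = 54.12

54.12 %


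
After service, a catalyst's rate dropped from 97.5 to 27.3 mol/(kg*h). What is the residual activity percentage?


Activity (%) = (rate_used / rate_fresh) * 100
rate_used = 27.3, rate_fresh = 97.5
= (27.3 / 97.5) * 100
= 0.2800 * 100 = 28.00

28.00 %


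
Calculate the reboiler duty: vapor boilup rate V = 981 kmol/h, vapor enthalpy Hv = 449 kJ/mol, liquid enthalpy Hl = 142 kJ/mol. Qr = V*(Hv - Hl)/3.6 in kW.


Qr = 981 * (449 - 142) / 3.6 = 981 * 307 / 3.6 = 83660

83660 kW


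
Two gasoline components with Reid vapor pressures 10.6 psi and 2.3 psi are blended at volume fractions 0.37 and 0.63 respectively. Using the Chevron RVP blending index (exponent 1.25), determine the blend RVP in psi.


Chevron index: RVP_blend = (sum xi*RVPi^1.25)^(1/1.25)
RVP^1.25 terms: 0.37 * 10.6^1.25 + 0.63 * 2.3^1.25 = 8.86119
RVP_blend = 8.86119^(1/1.25) = 5.728

5.728 psi


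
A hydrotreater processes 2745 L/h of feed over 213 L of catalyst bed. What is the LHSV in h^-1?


LHSV = volumetric feed rate / catalyst volume
= 2745 L/h / 213 L
= 12.89 h^-1

12.89 h^-1


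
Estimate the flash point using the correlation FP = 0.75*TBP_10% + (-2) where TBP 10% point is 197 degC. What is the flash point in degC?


FP = 0.75 * 197 + (-2) = 145.75

145.75 degC


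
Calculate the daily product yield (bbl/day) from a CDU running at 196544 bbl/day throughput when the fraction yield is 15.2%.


Crude throughput = 196544 bbl/day
Fraction yield = 15.2%
yield = throughput * fraction / 100
yield = 196544 * 15.2 / 100 = 29874.688

29874.688 bbl/day


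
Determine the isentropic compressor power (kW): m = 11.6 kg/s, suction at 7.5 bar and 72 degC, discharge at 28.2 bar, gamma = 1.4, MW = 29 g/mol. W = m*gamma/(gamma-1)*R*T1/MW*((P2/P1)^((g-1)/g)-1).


Isentropic work: W = m*(gamma/(gamma-1))*(R*T1/MW)*((P2/P1)^((gamma-1)/gamma) - 1)
T1 = 72 + 273.15 = 345.15 K
Pressure ratio = 28.2 / 7.5 = 3.76
Exponent = (1.4 - 1)/1.4 = 0.285714
(P2/P1)^exp - 1 = 3.76^0.285714 - 1 = 0.459954
W = 11.6 * 1.4 / 0.4 * 8.314 * 345.15 / 29 * 0.459954 = 1848

1848 kW


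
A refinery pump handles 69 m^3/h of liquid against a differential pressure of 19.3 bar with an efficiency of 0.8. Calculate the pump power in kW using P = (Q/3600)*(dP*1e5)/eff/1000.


Q = 69 / 3600 = 0.0191667 m^3/s
P = 0.0191667 * (19.3 * 1e5) / 0.8 / 1000 = 46.24

46.24 kW


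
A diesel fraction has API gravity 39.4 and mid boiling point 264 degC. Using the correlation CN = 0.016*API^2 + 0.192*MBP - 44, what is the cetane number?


CN = 0.016 * 39.4^2 + 0.192 * 264 - 44
CN = 24.83776 + 50.688 - 44 = 31.52576

31.52576


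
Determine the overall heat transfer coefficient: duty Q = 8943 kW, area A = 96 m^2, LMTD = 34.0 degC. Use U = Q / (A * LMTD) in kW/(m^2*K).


From Q = U*A*LMTD, U = Q / (A * LMTD)
U = 8943 / (96 * 34.0) = 8943 / 3264 = 2.740

2.740 kW/(m^2*K)


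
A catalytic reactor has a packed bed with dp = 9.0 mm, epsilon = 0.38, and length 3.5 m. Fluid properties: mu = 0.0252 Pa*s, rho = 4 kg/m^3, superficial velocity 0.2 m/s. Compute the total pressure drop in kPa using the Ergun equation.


dp = 9.0 mm = 0.009 m
Viscous term = 150*0.0252*0.2*(1-0.38)^2 / (0.009^2*0.38^3) = 65383.7
Inertial term = 1.75*4*0.2^2*(1-0.38) / (0.009*0.38^3) = 351.525
dP/L = 65383.7 + 351.525 = 65735.2 Pa/m
dP = 65735.2 * 3.5 / 1000 = 230.1 kPa

230.1 kPa


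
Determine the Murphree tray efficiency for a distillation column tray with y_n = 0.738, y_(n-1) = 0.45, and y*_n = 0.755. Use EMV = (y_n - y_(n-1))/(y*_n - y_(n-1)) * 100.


Murphree vapor efficiency: EMV = (y_n - y_(n-1)) / (y*_n - y_(n-1)) * 100
EMV = (0.738 - 0.45) / (0.755 - 0.45) * 100 = 0.288 / 0.305 * 100 = 94.43

94.43 %


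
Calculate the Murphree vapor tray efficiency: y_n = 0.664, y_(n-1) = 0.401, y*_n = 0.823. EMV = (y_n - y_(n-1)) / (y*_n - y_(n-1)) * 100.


Murphree vapor efficiency: EMV = (y_n - y_(n-1)) / (y*_n - y_(n-1)) * 100
EMV = (0.664 - 0.401) / (0.823 - 0.401) * 100 = 0.263 / 0.422 * 100 = 62.32

62.32 %


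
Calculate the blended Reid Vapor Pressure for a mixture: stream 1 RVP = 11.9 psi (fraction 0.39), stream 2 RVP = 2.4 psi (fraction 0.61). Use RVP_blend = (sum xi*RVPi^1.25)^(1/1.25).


Chevron index: RVP_blend = (sum xi*RVPi^1.25)^(1/1.25)
RVP^1.25 terms: 0.39 * 11.9^1.25 + 0.61 * 2.4^1.25 = 10.442
RVP_blend = 10.442^(1/1.25) = 6.532

6.532 psi


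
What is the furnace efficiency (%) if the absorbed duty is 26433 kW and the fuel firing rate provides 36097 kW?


Furnace efficiency = Q_absorbed / Q_fuel * 100
= 26433 / 36097 * 100 = 73.23

73.23 %


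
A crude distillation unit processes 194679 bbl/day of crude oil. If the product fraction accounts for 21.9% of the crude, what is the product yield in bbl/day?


Crude throughput = 194679 bbl/day
Fraction yield = 21.9%
yield = throughput * fraction / 100
yield = 194679 * 21.9 / 100 = 42634.701

42634.701 bbl/day


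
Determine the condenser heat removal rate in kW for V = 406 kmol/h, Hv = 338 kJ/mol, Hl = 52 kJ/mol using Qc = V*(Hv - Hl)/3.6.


Qc = 406 * (338 - 52) / 3.6 = 406 * 286 / 3.6 = 32250

32250 kW


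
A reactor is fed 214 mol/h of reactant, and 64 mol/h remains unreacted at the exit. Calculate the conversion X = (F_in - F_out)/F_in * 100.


X = (F_in - F_out) / F_in * 100
Moles reacted = 214 - 64 = 150
X = 150 / 214 * 100
= 0.7009 * 100
= 70.09 %

70.09 %


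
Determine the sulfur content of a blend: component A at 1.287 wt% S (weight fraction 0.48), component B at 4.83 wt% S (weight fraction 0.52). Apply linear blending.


Linear sulfur blending: S_blend = x1*S1 + x2*S2
Contribution 1: 0.48 * 1.287 = 0.61776 wt%
Contribution 2: 0.52 * 4.83 = 2.5116 wt%
S_blend = 0.61776 + 2.5116 = 3.12936

3.12936 wt%


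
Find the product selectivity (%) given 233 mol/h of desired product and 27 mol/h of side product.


Selectivity = desired / (desired + undesired) * 100
Total products = 233 + 27 = 260 mol/h
S = 233 / 260 * 100
= 0.8962 * 100
= 89.62 %

89.62 %


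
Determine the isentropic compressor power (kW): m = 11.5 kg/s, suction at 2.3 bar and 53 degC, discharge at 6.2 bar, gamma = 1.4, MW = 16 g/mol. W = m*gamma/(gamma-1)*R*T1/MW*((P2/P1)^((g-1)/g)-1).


Isentropic work: W = m*(gamma/(gamma-1))*(R*T1/MW)*((P2/P1)^((gamma-1)/gamma) - 1)
T1 = 53 + 273.15 = 326.15 K
Pressure ratio = 6.2 / 2.3 = 2.69565
Exponent = (1.4 - 1)/1.4 = 0.285714
(P2/P1)^exp - 1 = 2.69565^0.285714 - 1 = 0.327537
W = 11.5 * 1.4 / 0.4 * 8.314 * 326.15 / 16 * 0.327537 = 2234

2234 kW


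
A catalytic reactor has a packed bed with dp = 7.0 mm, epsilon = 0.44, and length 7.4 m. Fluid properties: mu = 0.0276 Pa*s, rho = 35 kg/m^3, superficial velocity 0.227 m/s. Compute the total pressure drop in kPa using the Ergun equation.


dp = 7.0 mm = 0.007 m
Viscous term = 150*0.0276*0.227*(1-0.44)^2 / (0.007^2*0.44^3) = 70607.1
Inertial term = 1.75*35*0.227^2*(1-0.44) / (0.007*0.44^3) = 2964.08
dP/L = 70607.1 + 2964.08 = 73571.2 Pa/m
dP = 73571.2 * 7.4 / 1000 = 544.4 kPa

544.4 kPa


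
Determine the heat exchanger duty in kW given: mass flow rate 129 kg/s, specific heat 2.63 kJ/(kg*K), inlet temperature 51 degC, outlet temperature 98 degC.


Q = m_dot * cp * delta_T
delta_T = 98 - 51 = 47 K
Q = 129 * 2.63 * 47
= 339.27 * 47
= 15945.69 kW

15945.69 kW


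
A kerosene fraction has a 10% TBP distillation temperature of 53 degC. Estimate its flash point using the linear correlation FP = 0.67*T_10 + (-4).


FP = 0.67 * 53 + (-4) = 31.51

31.51 degC


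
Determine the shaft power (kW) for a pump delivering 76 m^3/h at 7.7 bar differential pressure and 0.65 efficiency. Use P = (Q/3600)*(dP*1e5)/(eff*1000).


Q = 76 / 3600 = 0.0211111 m^3/s
P = 0.0211111 * (7.7 * 1e5) / 0.65 / 1000 = 25.01

25.01 kW


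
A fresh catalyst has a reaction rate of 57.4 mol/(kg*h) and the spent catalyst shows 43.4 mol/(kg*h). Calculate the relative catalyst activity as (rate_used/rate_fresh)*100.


Activity (%) = (rate_used / rate_fresh) * 100
rate_used = 43.4, rate_fresh = 57.4
= (43.4 / 57.4) * 100
= 0.7561 * 100 = 75.61

75.61 %


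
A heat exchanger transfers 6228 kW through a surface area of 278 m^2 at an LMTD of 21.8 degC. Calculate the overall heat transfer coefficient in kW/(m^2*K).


From Q = U*A*LMTD, U = Q / (A * LMTD)
U = 6228 / (278 * 21.8) = 6228 / 6060.4 = 1.028

1.028 kW/(m^2*K)


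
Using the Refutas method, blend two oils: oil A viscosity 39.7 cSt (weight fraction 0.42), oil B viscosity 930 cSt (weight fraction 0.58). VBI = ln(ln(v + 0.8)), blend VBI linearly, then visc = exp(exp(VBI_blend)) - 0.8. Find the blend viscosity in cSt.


Refutas method: VBN_i = 14.534*ln(ln(visc_i + 0.8)) + 10.975, blended linearly by mass fraction; since VBN is linear in VBI_i = ln(ln(visc_i + 0.8)) and the fractions sum to 1, blend VBI directly: visc = exp(exp(VBI_blend)) - 0.8
VBI_1 = ln(ln(39.7 + 0.8)) = 1.30868
VBI_2 = ln(ln(930 + 0.8)) = 1.92221
VBI_blend = 0.42 * 1.30868 + 0.58 * 1.92221 = 1.66453
visc_blend = exp(exp(1.66453)) - 0.8 = 196.2

196.2 cSt


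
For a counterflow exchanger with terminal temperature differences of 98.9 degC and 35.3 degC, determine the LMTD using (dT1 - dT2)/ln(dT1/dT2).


LMTD = (dT1 - dT2) / ln(dT1/dT2)
= (98.9 - 35.3) / ln(98.9 / 35.3) = 63.6 / 1.03023 = 61.73

61.73 degC


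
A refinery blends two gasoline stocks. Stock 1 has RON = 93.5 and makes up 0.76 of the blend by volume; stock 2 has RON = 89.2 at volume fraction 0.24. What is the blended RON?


Linear blending: RON_blend = sum(vi * RONi)
Contribution 1: 0.76 * 93.5 = 71.06
Contribution 2: 0.24 * 89.2 = 21.408
RON_blend = 71.06 + 21.408 = 92.468

92.468


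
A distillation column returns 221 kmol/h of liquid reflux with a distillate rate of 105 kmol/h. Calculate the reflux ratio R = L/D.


Reflux ratio definition: R = L / D (liquid returned / distillate withdrawn)
L = 221 kmol/h, D = 105 kmol/h
R = 221 / 105 = 2.105

2.105


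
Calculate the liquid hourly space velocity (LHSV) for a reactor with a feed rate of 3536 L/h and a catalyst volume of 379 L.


LHSV = volumetric feed rate / catalyst volume
= 3536 L/h / 379 L
= 9.330 h^-1

9.330 h^-1


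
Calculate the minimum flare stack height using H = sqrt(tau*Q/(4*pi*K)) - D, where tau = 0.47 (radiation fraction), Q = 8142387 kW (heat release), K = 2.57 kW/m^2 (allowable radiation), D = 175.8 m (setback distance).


tau*Q/(4*pi*K) = 0.47 * 8142387 / (4 * pi * 2.57) = 118497
sqrt(118497) = 344.234
H = 344.234 - 175.8 = 168.4

168.4 m


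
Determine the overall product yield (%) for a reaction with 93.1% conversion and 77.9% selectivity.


Overall yield = conversion (%) * selectivity (%) / 100
Conversion = 93.1%, Selectivity = 77.9%
Y = 93.1 * 77.9 / 100
= 72.5249 %

72.5249 %


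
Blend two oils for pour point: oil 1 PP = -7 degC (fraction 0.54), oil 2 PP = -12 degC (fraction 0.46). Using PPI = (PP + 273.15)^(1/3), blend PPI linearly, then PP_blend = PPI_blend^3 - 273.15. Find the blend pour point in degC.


PPI_1 = (-7 + 273.15)^(1/3) = 6.432436
PPI_2 = (-12 + 273.15)^(1/3) = 6.391901
PPI_blend = 0.54 * 6.432436 + 0.46 * 6.391901 = 6.41379
PP_blend = 6.41379^3 - 273.15 = 263.8422 - 273.15 = -9.31

-9.31 degC


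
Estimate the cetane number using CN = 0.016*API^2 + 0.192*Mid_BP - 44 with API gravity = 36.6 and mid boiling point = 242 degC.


CN = 0.016 * 36.6^2 + 0.192 * 242 - 44
CN = 21.43296 + 46.464 - 44 = 23.89696

23.89696


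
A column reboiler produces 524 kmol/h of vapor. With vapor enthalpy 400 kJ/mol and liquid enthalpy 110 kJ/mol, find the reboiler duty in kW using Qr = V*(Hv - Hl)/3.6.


Qr = 524 * (400 - 110) / 3.6 = 524 * 290 / 3.6 = 42210

42210 kW


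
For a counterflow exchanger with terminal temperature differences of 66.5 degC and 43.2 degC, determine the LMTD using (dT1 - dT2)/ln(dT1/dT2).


LMTD = (dT1 - dT2) / ln(dT1/dT2)
= (66.5 - 43.2) / ln(66.5 / 43.2) = 23.3 / 0.431361 = 54.02

54.02 degC


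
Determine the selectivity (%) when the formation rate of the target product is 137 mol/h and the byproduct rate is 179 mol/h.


Selectivity = desired / (desired + undesired) * 100
Total products = 137 + 179 = 316 mol/h
S = 137 / 316 * 100
= 0.4335 * 100
= 43.35 %

43.35 %


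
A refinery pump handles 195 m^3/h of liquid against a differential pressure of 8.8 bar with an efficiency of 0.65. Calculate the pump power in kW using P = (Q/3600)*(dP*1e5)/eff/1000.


Q = 195 / 3600 = 0.0541667 m^3/s
P = 0.0541667 * (8.8 * 1e5) / 0.65 / 1000 = 73.33

73.33 kW


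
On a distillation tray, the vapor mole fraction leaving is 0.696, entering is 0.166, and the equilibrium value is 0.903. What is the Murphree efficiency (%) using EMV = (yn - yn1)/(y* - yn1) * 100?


Murphree vapor efficiency: EMV = (y_n - y_(n-1)) / (y*_n - y_(n-1)) * 100
EMV = (0.696 - 0.166) / (0.903 - 0.166) * 100 = 0.53 / 0.737 * 100 = 71.91

71.91 %


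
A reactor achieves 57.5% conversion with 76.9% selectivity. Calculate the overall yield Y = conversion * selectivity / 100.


Overall yield = conversion (%) * selectivity (%) / 100
Conversion = 57.5%, Selectivity = 76.9%
Y = 57.5 * 76.9 / 100
= 44.2175 %

44.2175 %


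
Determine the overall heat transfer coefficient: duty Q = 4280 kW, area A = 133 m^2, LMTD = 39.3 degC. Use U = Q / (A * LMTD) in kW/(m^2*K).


From Q = U*A*LMTD, U = Q / (A * LMTD)
U = 4280 / (133 * 39.3) = 4280 / 5226.9 = 0.8188

0.8188 kW/(m^2*K)


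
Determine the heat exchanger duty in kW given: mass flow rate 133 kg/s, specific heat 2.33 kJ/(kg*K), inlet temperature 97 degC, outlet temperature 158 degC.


Q = m_dot * cp * delta_T
delta_T = 158 - 97 = 61 K
Q = 133 * 2.33 * 61
= 309.89 * 61
= 18903.29 kW

18903.29 kW


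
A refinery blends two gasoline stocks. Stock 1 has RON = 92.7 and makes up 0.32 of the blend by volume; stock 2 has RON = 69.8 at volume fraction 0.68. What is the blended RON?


Linear blending: RON_blend = sum(vi * RONi)
Contribution 1: 0.32 * 92.7 = 29.664
Contribution 2: 0.68 * 69.8 = 47.464
RON_blend = 29.664 + 47.464 = 77.128

77.128


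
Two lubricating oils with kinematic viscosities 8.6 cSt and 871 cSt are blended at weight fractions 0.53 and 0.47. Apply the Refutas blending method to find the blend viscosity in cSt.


Refutas method: VBN_i = 14.534*ln(ln(visc_i + 0.8)) + 10.975, blended linearly by mass fraction; since VBN is linear in VBI_i = ln(ln(visc_i + 0.8)) and the fractions sum to 1, blend VBI directly: visc = exp(exp(VBI_blend)) - 0.8
VBI_1 = ln(ln(8.6 + 0.8)) = 0.806793
VBI_2 = ln(ln(871 + 0.8)) = 1.91258
VBI_blend = 0.53 * 0.806793 + 0.47 * 1.91258 = 1.32651
visc_blend = exp(exp(1.32651)) - 0.8 = 42.49

42.49 cSt


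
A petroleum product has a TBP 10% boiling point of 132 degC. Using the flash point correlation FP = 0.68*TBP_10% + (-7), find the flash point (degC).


FP = 0.68 * 132 + (-7) = 82.76

82.76 degC


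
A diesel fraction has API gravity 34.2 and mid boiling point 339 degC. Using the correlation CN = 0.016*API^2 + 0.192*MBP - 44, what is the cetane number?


CN = 0.016 * 34.2^2 + 0.192 * 339 - 44
CN = 18.71424 + 65.088 - 44 = 39.80224

39.80224


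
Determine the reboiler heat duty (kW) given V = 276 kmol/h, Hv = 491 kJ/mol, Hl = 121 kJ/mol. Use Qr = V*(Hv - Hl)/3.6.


Qr = 276 * (491 - 121) / 3.6 = 276 * 370 / 3.6 = 28370

28370 kW


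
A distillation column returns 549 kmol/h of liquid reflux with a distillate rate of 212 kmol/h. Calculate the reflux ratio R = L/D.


Reflux ratio definition: R = L / D (liquid returned / distillate withdrawn)
L = 549 kmol/h, D = 212 kmol/h
R = 549 / 212 = 2.590

2.590


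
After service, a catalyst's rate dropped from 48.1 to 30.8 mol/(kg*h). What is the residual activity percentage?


Activity (%) = (rate_used / rate_fresh) * 100
rate_used = 30.8, rate_fresh = 48.1
= (30.8 / 48.1) * 100
= 0.6403 * 100 = 64.03

64.03 %


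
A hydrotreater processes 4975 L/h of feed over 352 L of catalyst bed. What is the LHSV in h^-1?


LHSV = volumetric feed rate / catalyst volume
= 4975 L/h / 352 L
= 14.13 h^-1

14.13 h^-1


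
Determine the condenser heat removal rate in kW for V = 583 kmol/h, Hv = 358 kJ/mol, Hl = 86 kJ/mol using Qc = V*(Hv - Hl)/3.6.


Qc = 583 * (358 - 86) / 3.6 = 583 * 272 / 3.6 = 44050

44050 kW


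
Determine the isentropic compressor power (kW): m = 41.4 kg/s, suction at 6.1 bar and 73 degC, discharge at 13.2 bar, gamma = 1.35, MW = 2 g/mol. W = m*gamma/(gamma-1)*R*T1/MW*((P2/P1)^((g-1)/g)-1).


Isentropic work: W = m*(gamma/(gamma-1))*(R*T1/MW)*((P2/P1)^((gamma-1)/gamma) - 1)
T1 = 73 + 273.15 = 346.15 K
Pressure ratio = 13.2 / 6.1 = 2.16393
Exponent = (1.35 - 1)/1.35 = 0.259259
(P2/P1)^exp - 1 = 2.16393^0.259259 - 1 = 0.22156
W = 41.4 * 1.35 / 0.35 * 8.314 * 346.15 / 2 * 0.22156 = 50910

50910 kW


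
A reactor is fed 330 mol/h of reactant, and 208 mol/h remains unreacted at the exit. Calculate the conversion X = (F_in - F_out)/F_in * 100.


X = (F_in - F_out) / F_in * 100
Moles reacted = 330 - 208 = 122
X = 122 / 330 * 100
= 0.3697 * 100
= 36.97 %

36.97 %


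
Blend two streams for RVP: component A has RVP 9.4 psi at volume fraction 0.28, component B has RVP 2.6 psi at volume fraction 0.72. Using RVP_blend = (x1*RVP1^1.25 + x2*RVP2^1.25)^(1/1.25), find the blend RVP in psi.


Chevron index: RVP_blend = (sum xi*RVPi^1.25)^(1/1.25)
RVP^1.25 terms: 0.28 * 9.4^1.25 + 0.72 * 2.6^1.25 = 6.9857
RVP_blend = 6.9857^(1/1.25) = 4.736

4.736 psi


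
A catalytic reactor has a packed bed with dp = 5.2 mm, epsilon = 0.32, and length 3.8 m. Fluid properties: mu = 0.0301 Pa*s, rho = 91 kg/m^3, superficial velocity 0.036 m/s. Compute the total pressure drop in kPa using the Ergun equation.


dp = 5.2 mm = 0.0052 m
Viscous term = 150*0.0301*0.036*(1-0.32)^2 / (0.0052^2*0.32^3) = 84824.5
Inertial term = 1.75*91*0.036^2*(1-0.32) / (0.0052*0.32^3) = 823.645
dP/L = 84824.5 + 823.645 = 85648.1 Pa/m
dP = 85648.1 * 3.8 / 1000 = 325.5 kPa

325.5 kPa


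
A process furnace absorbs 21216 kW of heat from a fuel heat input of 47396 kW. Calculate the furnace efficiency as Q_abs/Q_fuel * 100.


Furnace efficiency = Q_absorbed / Q_fuel * 100
= 21216 / 47396 * 100 = 44.76

44.76 %


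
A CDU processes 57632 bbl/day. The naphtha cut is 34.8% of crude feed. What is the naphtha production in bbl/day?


Crude throughput = 57632 bbl/day
Fraction yield = 34.8%
yield = throughput * fraction / 100
yield = 57632 * 34.8 / 100 = 20055.936

20055.936 bbl/day


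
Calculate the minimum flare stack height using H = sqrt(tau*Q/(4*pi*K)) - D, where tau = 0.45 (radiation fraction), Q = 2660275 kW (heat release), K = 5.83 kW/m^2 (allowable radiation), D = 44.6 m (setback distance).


tau*Q/(4*pi*K) = 0.45 * 2660275 / (4 * pi * 5.83) = 16340.3
sqrt(16340.3) = 127.829
H = 127.829 - 44.6 = 83.23

83.23 m


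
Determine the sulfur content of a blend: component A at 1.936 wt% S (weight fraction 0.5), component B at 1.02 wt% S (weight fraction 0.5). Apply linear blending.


Linear sulfur blending: S_blend = x1*S1 + x2*S2
Contribution 1: 0.5 * 1.936 = 0.968 wt%
Contribution 2: 0.5 * 1.02 = 0.51 wt%
S_blend = 0.968 + 0.51 = 1.478

1.478 wt%


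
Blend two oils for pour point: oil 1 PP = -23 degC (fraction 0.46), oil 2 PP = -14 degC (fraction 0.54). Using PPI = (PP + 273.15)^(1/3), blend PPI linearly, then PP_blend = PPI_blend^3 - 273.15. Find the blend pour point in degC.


PPI_1 = (-23 + 273.15)^(1/3) = 6.300865
PPI_2 = (-14 + 273.15)^(1/3) = 6.375541
PPI_blend = 0.46 * 6.300865 + 0.54 * 6.375541 = 6.34119
PP_blend = 6.34119^3 - 273.15 = 254.9836 - 273.15 = -18.17

-18.17 degC


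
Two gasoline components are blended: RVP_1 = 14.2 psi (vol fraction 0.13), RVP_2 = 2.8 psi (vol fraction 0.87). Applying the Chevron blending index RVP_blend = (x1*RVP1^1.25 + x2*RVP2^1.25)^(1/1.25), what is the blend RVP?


Chevron index: RVP_blend = (sum xi*RVPi^1.25)^(1/1.25)
RVP^1.25 terms: 0.13 * 14.2^1.25 + 0.87 * 2.8^1.25 = 6.7346
RVP_blend = 6.7346^(1/1.25) = 4.599

4.599 psi


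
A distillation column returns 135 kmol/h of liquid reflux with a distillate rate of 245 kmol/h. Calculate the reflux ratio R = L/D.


Reflux ratio definition: R = L / D (liquid returned / distillate withdrawn)
L = 135 kmol/h, D = 245 kmol/h
R = 135 / 245 = 0.5510

0.5510


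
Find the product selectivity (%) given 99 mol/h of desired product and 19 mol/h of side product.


Selectivity = desired / (desired + undesired) * 100
Total products = 99 + 19 = 118 mol/h
S = 99 / 118 * 100
= 0.8390 * 100
= 83.90 %

83.90 %


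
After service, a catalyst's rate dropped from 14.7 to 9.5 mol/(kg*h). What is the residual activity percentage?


Activity (%) = (rate_used / rate_fresh) * 100
rate_used = 9.5, rate_fresh = 14.7
= (9.5 / 14.7) * 100
= 0.6463 * 100 = 64.63

64.63 %


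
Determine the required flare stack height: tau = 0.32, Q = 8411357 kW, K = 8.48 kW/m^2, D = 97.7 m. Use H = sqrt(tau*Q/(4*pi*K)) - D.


tau*Q/(4*pi*K) = 0.32 * 8411357 / (4 * pi * 8.48) = 25258.7
sqrt(25258.7) = 158.93
H = 158.93 - 97.7 = 61.23

61.23 m


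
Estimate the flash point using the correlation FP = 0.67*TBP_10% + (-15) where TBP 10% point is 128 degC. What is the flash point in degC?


FP = 0.67 * 128 + (-15) = 70.76

70.76 degC


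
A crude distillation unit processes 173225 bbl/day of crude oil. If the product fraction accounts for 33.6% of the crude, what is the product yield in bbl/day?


Crude throughput = 173225 bbl/day
Fraction yield = 33.6%
yield = throughput * fraction / 100
yield = 173225 * 33.6 / 100 = 58203.6

58203.6 bbl/day


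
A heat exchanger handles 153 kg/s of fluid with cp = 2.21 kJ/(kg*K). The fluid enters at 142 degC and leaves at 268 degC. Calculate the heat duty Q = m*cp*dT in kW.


Q = m_dot * cp * delta_T
delta_T = 268 - 142 = 126 K
Q = 153 * 2.21 * 126
= 338.13 * 126
= 42604.38 kW

42604.38 kW


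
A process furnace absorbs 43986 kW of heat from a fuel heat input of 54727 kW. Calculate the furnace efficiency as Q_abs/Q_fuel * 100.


Furnace efficiency = Q_absorbed / Q_fuel * 100
= 43986 / 54727 * 100 = 80.37

80.37 %


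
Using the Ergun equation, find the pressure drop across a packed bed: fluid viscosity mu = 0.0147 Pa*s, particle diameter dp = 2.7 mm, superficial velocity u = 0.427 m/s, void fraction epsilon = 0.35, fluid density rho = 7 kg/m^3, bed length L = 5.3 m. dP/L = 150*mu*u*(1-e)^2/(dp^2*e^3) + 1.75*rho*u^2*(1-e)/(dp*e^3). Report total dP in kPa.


dp = 2.7 mm = 0.0027 m
Viscous term = 150*0.0147*0.427*(1-0.35)^2 / (0.0027^2*0.35^3) = 1272720
Inertial term = 1.75*7*0.427^2*(1-0.35) / (0.0027*0.35^3) = 12541.1
dP/L = 1272720 + 12541.1 = 1285260 Pa/m
dP = 1285260 * 5.3 / 1000 = 6812 kPa

6812 kPa


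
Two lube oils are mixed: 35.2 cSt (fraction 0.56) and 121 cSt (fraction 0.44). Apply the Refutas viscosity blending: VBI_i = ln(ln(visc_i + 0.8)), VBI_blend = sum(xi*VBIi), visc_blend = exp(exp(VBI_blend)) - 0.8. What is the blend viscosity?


Refutas method: VBN_i = 14.534*ln(ln(visc_i + 0.8)) + 10.975, blended linearly by mass fraction; since VBN is linear in VBI_i = ln(ln(visc_i + 0.8)) and the fractions sum to 1, blend VBI directly: visc = exp(exp(VBI_blend)) - 0.8
VBI_1 = ln(ln(35.2 + 0.8)) = 1.27635
VBI_2 = ln(ln(121 + 0.8)) = 1.56911
VBI_blend = 0.56 * 1.27635 + 0.44 * 1.56911 = 1.40516
visc_blend = exp(exp(1.40516)) - 0.8 = 58.12

58.12 cSt


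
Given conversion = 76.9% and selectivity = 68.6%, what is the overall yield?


Overall yield = conversion (%) * selectivity (%) / 100
Conversion = 76.9%, Selectivity = 68.6%
Y = 76.9 * 68.6 / 100
= 52.7534 %

52.7534 %
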